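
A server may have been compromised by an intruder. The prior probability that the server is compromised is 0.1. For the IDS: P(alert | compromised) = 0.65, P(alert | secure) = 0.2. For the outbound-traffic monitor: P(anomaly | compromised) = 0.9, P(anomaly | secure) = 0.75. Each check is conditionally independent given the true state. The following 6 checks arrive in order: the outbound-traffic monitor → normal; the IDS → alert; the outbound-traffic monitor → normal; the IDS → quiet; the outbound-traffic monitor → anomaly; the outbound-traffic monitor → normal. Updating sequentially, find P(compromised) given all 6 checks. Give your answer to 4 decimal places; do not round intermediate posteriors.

0.0120

Apply Bayes' rule sequentially, carrying P(compromised) forward.
After the outbound-traffic monitor='normal': P(compromised) = 0.1·0.1000 / (0.1·0.1000 + 0.25·0.9000) ≈ 0.0426
After the IDS='alert': P(compromised) = 0.65·0.0426 / (0.65·0.0426 + 0.2·0.9574) ≈ 0.1262
After the outbound-traffic monitor='normal': P(compromised) = 0.1·0.1262 / (0.1·0.1262 + 0.25·0.8738) ≈ 0.0546
After the IDS='quiet': P(compromised) = 0.35·0.0546 / (0.35·0.0546 + 0.8·0.9454) ≈ 0.0247
After the outbound-traffic monitor='anomaly': P(compromised) = 0.9·0.0247 / (0.9·0.0247 + 0.75·0.9753) ≈ 0.0294
After the outbound-traffic monitor='normal': P(compromised) = 0.1·0.0294 / (0.1·0.0294 + 0.25·0.9706) ≈ 0.0120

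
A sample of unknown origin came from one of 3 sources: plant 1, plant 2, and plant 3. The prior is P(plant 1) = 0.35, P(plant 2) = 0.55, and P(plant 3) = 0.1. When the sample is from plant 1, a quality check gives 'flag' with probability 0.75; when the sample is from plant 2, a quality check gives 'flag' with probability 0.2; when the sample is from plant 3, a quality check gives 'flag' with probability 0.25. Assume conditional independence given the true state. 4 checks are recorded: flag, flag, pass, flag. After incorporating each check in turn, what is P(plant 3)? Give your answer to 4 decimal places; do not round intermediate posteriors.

Apply Bayes' rule sequentially, carrying P(plant 3) forward.
After 'flag': normaliser = 0.75·0.3500 + 0.2·0.5500 + 0.25·0.1000; P(plant 1) ≈ 0.6604, P(plant 2) ≈ 0.2767, P(plant 3) ≈ 0.0629
After 'flag': normaliser = 0.75·0.6604 + 0.2·0.2767 + 0.25·0.0629; P(plant 1) ≈ 0.8745, P(plant 2) ≈ 0.0977, P(plant 3) ≈ 0.0278
After 'pass': normaliser = 0.25·0.8745 + 0.8·0.0977 + 0.75·0.0278; P(plant 1) ≈ 0.6883, P(plant 2) ≈ 0.2461, P(plant 3) ≈ 0.0656
After 'flag': normaliser = 0.75·0.6883 + 0.2·0.2461 + 0.25·0.0656; P(plant 1) ≈ 0.8872, P(plant 2) ≈ 0.0846, P(plant 3) ≈ 0.0282

0.0282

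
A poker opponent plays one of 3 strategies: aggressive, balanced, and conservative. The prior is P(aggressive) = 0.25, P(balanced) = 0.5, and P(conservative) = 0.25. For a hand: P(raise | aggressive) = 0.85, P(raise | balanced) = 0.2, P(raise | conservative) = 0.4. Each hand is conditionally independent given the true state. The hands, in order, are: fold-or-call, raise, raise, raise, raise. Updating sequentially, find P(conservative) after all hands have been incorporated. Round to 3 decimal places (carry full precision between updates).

After 'fold-or-call': normaliser = 0.15·0.2500 + 0.8·0.5000 + 0.6·0.2500; P(aggressive) ≈ 0.0638, P(balanced) ≈ 0.6809, P(conservative) ≈ 0.2553
After 'raise': normaliser = 0.85·0.0638 + 0.2·0.6809 + 0.4·0.2553; P(aggressive) ≈ 0.1855, P(balanced) ≈ 0.4655, P(conservative) ≈ 0.3491
After 'raise': normaliser = 0.85·0.1855 + 0.2·0.4655 + 0.4·0.3491; P(aggressive) ≈ 0.4038, P(balanced) ≈ 0.2385, P(conservative) ≈ 0.3577
After 'raise': normaliser = 0.85·0.4038 + 0.2·0.2385 + 0.4·0.3577; P(aggressive) ≈ 0.6428, P(balanced) ≈ 0.0893, P(conservative) ≈ 0.2679
After 'raise': normaliser = 0.85·0.6428 + 0.2·0.0893 + 0.4·0.2679; P(aggressive) ≈ 0.8138, P(balanced) ≈ 0.0266, P(conservative) ≈ 0.1596

0.160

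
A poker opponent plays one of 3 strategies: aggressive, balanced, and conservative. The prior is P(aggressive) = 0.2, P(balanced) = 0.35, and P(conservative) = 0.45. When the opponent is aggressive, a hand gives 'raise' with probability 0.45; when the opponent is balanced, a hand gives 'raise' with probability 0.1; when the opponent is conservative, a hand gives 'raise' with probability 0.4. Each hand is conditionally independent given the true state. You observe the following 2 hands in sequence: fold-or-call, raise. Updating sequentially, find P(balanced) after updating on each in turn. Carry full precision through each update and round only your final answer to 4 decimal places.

After 'fold-or-call': normaliser = 0.55·0.2000 + 0.9·0.3500 + 0.6·0.4500; P(aggressive) ≈ 0.1583, P(balanced) ≈ 0.4532, P(conservative) ≈ 0.3885
After 'raise': normaliser = 0.45·0.1583 + 0.1·0.4532 + 0.4·0.3885; P(aggressive) ≈ 0.2619, P(balanced) ≈ 0.1667, P(conservative) ≈ 0.5714

0.1667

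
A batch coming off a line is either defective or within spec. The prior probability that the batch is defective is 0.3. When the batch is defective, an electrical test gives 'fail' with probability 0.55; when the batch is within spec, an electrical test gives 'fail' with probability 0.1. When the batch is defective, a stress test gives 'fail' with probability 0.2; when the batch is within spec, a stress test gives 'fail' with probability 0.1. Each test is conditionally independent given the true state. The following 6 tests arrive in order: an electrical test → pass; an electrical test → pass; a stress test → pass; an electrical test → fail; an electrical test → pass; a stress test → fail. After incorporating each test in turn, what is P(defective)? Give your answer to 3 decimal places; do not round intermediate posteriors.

0.344

After an electrical test='pass': P(defective) = 0.45·0.3000 / (0.45·0.3000 + 0.9·0.7000) ≈ 0.1765
After an electrical test='pass': P(defective) = 0.45·0.1765 / (0.45·0.1765 + 0.9·0.8235) ≈ 0.0968
After a stress test='pass': P(defective) = 0.8·0.0968 / (0.8·0.0968 + 0.9·0.9032) ≈ 0.0870
After an electrical test='fail': P(defective) = 0.55·0.0870 / (0.55·0.0870 + 0.1·0.9130) ≈ 0.3438
After an electrical test='pass': P(defective) = 0.45·0.3438 / (0.45·0.3438 + 0.9·0.6562) ≈ 0.2075
After a stress test='fail': P(defective) = 0.2·0.2075 / (0.2·0.2075 + 0.1·0.7925) ≈ 0.3438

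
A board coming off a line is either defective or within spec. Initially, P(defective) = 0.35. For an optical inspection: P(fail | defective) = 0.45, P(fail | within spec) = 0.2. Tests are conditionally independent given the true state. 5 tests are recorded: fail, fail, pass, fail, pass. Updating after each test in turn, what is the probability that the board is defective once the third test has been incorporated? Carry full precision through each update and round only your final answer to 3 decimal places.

After 'fail': P(defective) = 0.45·0.3500 / (0.45·0.3500 + 0.2·0.6500) ≈ 0.5478
After 'fail': P(defective) = 0.45·0.5478 / (0.45·0.5478 + 0.2·0.4522) ≈ 0.7316
After 'pass': P(defective) = 0.55·0.7316 / (0.55·0.7316 + 0.8·0.2684) ≈ 0.6521

0.652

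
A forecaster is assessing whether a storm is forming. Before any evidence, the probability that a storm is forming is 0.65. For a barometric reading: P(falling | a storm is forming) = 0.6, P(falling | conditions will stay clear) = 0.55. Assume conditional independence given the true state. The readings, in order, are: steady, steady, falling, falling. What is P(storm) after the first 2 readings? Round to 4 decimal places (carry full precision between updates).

After 'steady': P(storm) = 0.4·0.6500 / (0.4·0.6500 + 0.45·0.3500) ≈ 0.6228
After 'steady': P(storm) = 0.4·0.6228 / (0.4·0.6228 + 0.45·0.3772) ≈ 0.5947

0.5947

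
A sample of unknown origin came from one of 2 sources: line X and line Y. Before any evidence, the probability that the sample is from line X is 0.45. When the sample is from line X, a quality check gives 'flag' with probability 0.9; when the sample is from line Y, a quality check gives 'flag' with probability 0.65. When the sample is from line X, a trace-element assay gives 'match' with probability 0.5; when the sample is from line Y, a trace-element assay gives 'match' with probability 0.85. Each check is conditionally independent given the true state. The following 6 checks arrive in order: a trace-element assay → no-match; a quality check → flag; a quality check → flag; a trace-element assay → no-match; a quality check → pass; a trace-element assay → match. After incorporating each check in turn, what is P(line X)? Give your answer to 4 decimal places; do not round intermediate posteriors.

0.7455

After a trace-element assay='no-match': P(line X) = 0.5·0.4500 / (0.5·0.4500 + 0.15·0.5500) ≈ 0.7317
After a quality check='flag': P(line X) = 0.9·0.7317 / (0.9·0.7317 + 0.65·0.2683) ≈ 0.7906
After a quality check='flag': P(line X) = 0.9·0.7906 / (0.9·0.7906 + 0.65·0.2094) ≈ 0.8395
After a trace-element assay='no-match': P(line X) = 0.5·0.8395 / (0.5·0.8395 + 0.15·0.1605) ≈ 0.9457
After a quality check='pass': P(line X) = 0.1·0.9457 / (0.1·0.9457 + 0.35·0.0543) ≈ 0.8328
After a trace-element assay='match': P(line X) = 0.5·0.8328 / (0.5·0.8328 + 0.85·0.1672) ≈ 0.7455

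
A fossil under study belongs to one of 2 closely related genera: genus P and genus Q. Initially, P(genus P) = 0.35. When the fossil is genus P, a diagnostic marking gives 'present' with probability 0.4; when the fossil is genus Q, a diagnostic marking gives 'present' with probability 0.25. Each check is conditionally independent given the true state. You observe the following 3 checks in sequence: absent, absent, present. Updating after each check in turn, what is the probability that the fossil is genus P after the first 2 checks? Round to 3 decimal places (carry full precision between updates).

Each posterior becomes the prior for the next update.
After 'absent': P(genus P) = 0.6·0.3500 / (0.6·0.3500 + 0.75·0.6500) ≈ 0.3011
After 'absent': P(genus P) = 0.6·0.3011 / (0.6·0.3011 + 0.75·0.6989) ≈ 0.2563

0.256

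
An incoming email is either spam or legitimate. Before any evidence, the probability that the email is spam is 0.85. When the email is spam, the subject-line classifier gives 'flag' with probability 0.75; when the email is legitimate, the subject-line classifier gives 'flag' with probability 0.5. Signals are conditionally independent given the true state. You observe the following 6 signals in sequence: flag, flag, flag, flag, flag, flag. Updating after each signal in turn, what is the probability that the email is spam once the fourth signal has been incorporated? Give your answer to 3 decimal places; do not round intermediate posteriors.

0.966

After 'flag': P(spam) = 0.75·0.8500 / (0.75·0.8500 + 0.5·0.1500) ≈ 0.8947
After 'flag': P(spam) = 0.75·0.8947 / (0.75·0.8947 + 0.5·0.1053) ≈ 0.9273
After 'flag': P(spam) = 0.75·0.9273 / (0.75·0.9273 + 0.5·0.0727) ≈ 0.9503
After 'flag': P(spam) = 0.75·0.9503 / (0.75·0.9503 + 0.5·0.0497) ≈ 0.9663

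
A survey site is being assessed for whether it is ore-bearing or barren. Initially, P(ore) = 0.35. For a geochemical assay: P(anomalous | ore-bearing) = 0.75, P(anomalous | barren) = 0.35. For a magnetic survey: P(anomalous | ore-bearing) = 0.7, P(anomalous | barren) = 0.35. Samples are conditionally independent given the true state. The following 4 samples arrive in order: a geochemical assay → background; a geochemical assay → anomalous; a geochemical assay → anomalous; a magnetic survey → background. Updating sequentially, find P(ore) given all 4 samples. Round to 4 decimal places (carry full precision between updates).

Apply Bayes' rule sequentially, carrying P(ore) forward.
After a geochemical assay='background': P(ore) = 0.25·0.3500 / (0.25·0.3500 + 0.65·0.6500) ≈ 0.1716
After a geochemical assay='anomalous': P(ore) = 0.75·0.1716 / (0.75·0.1716 + 0.35·0.8284) ≈ 0.3074
After a geochemical assay='anomalous': P(ore) = 0.75·0.3074 / (0.75·0.3074 + 0.35·0.6926) ≈ 0.4874
After a magnetic survey='background': P(ore) = 0.3·0.4874 / (0.3·0.4874 + 0.65·0.5126) ≈ 0.3050

0.3050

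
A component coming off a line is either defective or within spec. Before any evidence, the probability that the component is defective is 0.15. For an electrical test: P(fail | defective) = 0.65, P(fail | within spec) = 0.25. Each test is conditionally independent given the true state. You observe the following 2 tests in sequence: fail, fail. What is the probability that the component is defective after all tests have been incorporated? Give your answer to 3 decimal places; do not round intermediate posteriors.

After 'fail': P(defective) = 0.65·0.1500 / (0.65·0.1500 + 0.25·0.8500) ≈ 0.3145
After 'fail': P(defective) = 0.65·0.3145 / (0.65·0.3145 + 0.25·0.6855) ≈ 0.5440

0.544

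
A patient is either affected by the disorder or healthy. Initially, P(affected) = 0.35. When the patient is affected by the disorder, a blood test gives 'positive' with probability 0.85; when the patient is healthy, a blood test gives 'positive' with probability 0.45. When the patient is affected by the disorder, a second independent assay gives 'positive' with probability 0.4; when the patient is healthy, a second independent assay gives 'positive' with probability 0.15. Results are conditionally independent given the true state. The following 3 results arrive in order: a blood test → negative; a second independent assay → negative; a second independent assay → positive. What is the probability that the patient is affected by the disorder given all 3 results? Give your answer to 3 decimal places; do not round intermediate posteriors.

After a blood test='negative': P(affected) = 0.15·0.3500 / (0.15·0.3500 + 0.55·0.6500) ≈ 0.1280
After a second independent assay='negative': P(affected) = 0.6·0.1280 / (0.6·0.1280 + 0.85·0.8720) ≈ 0.0939
After a second independent assay='positive': P(affected) = 0.4·0.0939 / (0.4·0.0939 + 0.15·0.9061) ≈ 0.2166

0.217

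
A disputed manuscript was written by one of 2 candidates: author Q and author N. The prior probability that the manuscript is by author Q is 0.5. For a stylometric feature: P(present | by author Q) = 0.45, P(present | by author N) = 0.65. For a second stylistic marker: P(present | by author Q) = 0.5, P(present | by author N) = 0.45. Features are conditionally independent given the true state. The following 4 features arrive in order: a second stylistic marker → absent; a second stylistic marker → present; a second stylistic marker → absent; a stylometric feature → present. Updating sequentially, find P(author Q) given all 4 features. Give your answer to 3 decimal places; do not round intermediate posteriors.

Each posterior becomes the prior for the next update.
After a second stylistic marker='absent': P(author Q) = 0.5·0.5000 / (0.5·0.5000 + 0.55·0.5000) ≈ 0.4762
After a second stylistic marker='present': P(author Q) = 0.5·0.4762 / (0.5·0.4762 + 0.45·0.5238) ≈ 0.5025
After a second stylistic marker='absent': P(author Q) = 0.5·0.5025 / (0.5·0.5025 + 0.55·0.4975) ≈ 0.4787
After a stylometric feature='present': P(author Q) = 0.45·0.4787 / (0.45·0.4787 + 0.65·0.5213) ≈ 0.3887

0.389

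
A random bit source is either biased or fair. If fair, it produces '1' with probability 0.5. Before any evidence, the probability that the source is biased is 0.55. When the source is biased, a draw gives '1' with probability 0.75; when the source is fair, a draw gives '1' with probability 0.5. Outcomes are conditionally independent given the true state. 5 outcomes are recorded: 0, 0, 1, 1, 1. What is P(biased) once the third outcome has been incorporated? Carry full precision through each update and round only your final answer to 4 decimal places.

After '0': P(biased) = 0.25·0.5500 / (0.25·0.5500 + 0.5·0.4500) ≈ 0.3793
After '0': P(biased) = 0.25·0.3793 / (0.25·0.3793 + 0.5·0.6207) ≈ 0.2340
After '1': P(biased) = 0.75·0.2340 / (0.75·0.2340 + 0.5·0.7660) ≈ 0.3143

0.3143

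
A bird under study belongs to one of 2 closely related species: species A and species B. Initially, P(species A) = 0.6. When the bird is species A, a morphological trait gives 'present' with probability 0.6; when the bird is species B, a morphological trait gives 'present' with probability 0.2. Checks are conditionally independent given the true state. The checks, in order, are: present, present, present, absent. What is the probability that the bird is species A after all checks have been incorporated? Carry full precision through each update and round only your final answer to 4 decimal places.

After 'present': P(species A) = 0.6·0.6000 / (0.6·0.6000 + 0.2·0.4000) ≈ 0.8182
After 'present': P(species A) = 0.6·0.8182 / (0.6·0.8182 + 0.2·0.1818) ≈ 0.9310
After 'present': P(species A) = 0.6·0.9310 / (0.6·0.9310 + 0.2·0.0690) ≈ 0.9759
After 'absent': P(species A) = 0.4·0.9759 / (0.4·0.9759 + 0.8·0.0241) ≈ 0.9529

0.9529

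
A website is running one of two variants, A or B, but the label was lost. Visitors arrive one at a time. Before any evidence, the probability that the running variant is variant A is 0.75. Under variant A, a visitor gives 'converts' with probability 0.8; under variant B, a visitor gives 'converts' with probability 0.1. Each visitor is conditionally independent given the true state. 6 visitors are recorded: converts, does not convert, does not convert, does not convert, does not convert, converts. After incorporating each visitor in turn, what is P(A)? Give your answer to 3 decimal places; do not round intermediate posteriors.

0.319

After 'converts': P(A) = 0.8·0.7500 / (0.8·0.7500 + 0.1·0.2500) ≈ 0.9600
After 'does not convert': P(A) = 0.2·0.9600 / (0.2·0.9600 + 0.9·0.0400) ≈ 0.8421
After 'does not convert': P(A) = 0.2·0.8421 / (0.2·0.8421 + 0.9·0.1579) ≈ 0.5424
After 'does not convert': P(A) = 0.2·0.5424 / (0.2·0.5424 + 0.9·0.4576) ≈ 0.2085
After 'does not convert': P(A) = 0.2·0.2085 / (0.2·0.2085 + 0.9·0.7915) ≈ 0.0553
After 'converts': P(A) = 0.8·0.0553 / (0.8·0.0553 + 0.1·0.9447) ≈ 0.3189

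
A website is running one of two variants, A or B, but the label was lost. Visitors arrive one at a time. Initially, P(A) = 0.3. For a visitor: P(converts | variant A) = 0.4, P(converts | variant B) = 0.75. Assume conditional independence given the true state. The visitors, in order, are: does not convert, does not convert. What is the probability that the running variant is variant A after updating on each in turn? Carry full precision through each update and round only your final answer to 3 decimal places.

0.712

Each posterior becomes the prior for the next update.
After 'does not convert': P(A) = 0.6·0.3000 / (0.6·0.3000 + 0.25·0.7000) ≈ 0.5070
After 'does not convert': P(A) = 0.6·0.5070 / (0.6·0.5070 + 0.25·0.4930) ≈ 0.7117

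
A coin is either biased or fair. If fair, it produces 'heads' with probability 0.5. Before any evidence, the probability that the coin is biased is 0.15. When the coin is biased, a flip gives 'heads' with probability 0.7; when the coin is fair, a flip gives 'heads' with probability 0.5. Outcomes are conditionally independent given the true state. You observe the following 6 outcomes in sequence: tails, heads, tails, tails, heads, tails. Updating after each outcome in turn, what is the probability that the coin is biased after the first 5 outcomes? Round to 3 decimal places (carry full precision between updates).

Apply Bayes' rule sequentially, carrying P(biased) forward.
After 'tails': P(biased) = 0.3·0.1500 / (0.3·0.1500 + 0.5·0.8500) ≈ 0.0957
After 'heads': P(biased) = 0.7·0.0957 / (0.7·0.0957 + 0.5·0.9043) ≈ 0.1291
After 'tails': P(biased) = 0.3·0.1291 / (0.3·0.1291 + 0.5·0.8709) ≈ 0.0817
After 'tails': P(biased) = 0.3·0.0817 / (0.3·0.0817 + 0.5·0.9183) ≈ 0.0507
After 'heads': P(biased) = 0.7·0.0507 / (0.7·0.0507 + 0.5·0.9493) ≈ 0.0695

0.070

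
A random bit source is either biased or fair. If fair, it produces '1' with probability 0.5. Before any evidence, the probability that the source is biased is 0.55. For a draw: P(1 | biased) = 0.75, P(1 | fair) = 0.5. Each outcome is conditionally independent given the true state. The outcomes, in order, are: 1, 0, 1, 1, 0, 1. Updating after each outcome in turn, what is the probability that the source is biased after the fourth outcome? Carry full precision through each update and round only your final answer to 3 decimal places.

0.673

After '1': P(biased) = 0.75·0.5500 / (0.75·0.5500 + 0.5·0.4500) ≈ 0.6471
After '0': P(biased) = 0.25·0.6471 / (0.25·0.6471 + 0.5·0.3529) ≈ 0.4783
After '1': P(biased) = 0.75·0.4783 / (0.75·0.4783 + 0.5·0.5217) ≈ 0.5789
After '1': P(biased) = 0.75·0.5789 / (0.75·0.5789 + 0.5·0.4211) ≈ 0.6735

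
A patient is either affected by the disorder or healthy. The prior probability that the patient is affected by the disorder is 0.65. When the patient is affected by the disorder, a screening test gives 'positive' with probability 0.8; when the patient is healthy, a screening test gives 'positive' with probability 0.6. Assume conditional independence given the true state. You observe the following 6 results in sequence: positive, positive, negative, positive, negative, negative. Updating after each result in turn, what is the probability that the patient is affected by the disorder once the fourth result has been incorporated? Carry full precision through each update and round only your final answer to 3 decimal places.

After 'positive': P(affected) = 0.8·0.6500 / (0.8·0.6500 + 0.6·0.3500) ≈ 0.7123
After 'positive': P(affected) = 0.8·0.7123 / (0.8·0.7123 + 0.6·0.2877) ≈ 0.7675
After 'negative': P(affected) = 0.2·0.7675 / (0.2·0.7675 + 0.4·0.2325) ≈ 0.6228
After 'positive': P(affected) = 0.8·0.6228 / (0.8·0.6228 + 0.6·0.3772) ≈ 0.6876

0.688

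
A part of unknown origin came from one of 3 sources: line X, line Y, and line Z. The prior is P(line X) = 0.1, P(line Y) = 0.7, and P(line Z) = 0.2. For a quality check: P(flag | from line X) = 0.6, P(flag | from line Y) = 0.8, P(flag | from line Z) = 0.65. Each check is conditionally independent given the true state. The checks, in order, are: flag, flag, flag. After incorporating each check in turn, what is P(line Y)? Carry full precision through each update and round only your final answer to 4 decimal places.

0.8241

After 'flag': normaliser = 0.6·0.1000 + 0.8·0.7000 + 0.65·0.2000; P(line X) ≈ 0.0800, P(line Y) ≈ 0.7467, P(line Z) ≈ 0.1733
After 'flag': normaliser = 0.6·0.0800 + 0.8·0.7467 + 0.65·0.1733; P(line X) ≈ 0.0633, P(line Y) ≈ 0.7880, P(line Z) ≈ 0.1486
After 'flag': normaliser = 0.6·0.0633 + 0.8·0.7880 + 0.65·0.1486; P(line X) ≈ 0.0497, P(line Y) ≈ 0.8241, P(line Z) ≈ 0.1263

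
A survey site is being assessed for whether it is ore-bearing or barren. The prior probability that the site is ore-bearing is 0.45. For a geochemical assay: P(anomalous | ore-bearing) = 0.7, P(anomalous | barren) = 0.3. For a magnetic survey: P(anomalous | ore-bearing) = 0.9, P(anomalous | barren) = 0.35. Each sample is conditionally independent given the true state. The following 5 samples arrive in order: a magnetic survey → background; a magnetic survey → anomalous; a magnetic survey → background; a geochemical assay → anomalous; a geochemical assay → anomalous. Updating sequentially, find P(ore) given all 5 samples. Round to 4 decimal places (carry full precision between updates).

Each posterior becomes the prior for the next update.
After a magnetic survey='background': P(ore) = 0.1·0.4500 / (0.1·0.4500 + 0.65·0.5500) ≈ 0.1118
After a magnetic survey='anomalous': P(ore) = 0.9·0.1118 / (0.9·0.1118 + 0.35·0.8882) ≈ 0.2445
After a magnetic survey='background': P(ore) = 0.1·0.2445 / (0.1·0.2445 + 0.65·0.7555) ≈ 0.0474
After a geochemical assay='anomalous': P(ore) = 0.7·0.0474 / (0.7·0.0474 + 0.3·0.9526) ≈ 0.1041
After a geochemical assay='anomalous': P(ore) = 0.7·0.1041 / (0.7·0.1041 + 0.3·0.8959) ≈ 0.2133

0.2133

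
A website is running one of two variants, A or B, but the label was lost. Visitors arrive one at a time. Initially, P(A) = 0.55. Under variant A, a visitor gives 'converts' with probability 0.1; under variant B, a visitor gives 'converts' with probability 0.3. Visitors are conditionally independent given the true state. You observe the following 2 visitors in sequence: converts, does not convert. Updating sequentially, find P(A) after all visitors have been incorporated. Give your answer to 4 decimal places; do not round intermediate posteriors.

After 'converts': P(A) = 0.1·0.5500 / (0.1·0.5500 + 0.3·0.4500) ≈ 0.2895
After 'does not convert': P(A) = 0.9·0.2895 / (0.9·0.2895 + 0.7·0.7105) ≈ 0.3438

0.3438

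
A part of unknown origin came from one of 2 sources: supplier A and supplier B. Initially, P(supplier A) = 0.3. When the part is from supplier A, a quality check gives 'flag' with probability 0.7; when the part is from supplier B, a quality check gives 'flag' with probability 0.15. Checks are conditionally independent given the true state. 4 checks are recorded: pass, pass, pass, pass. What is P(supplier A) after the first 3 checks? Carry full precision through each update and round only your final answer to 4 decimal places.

After 'pass': P(supplier A) = 0.3·0.3000 / (0.3·0.3000 + 0.85·0.7000) ≈ 0.1314
After 'pass': P(supplier A) = 0.3·0.1314 / (0.3·0.1314 + 0.85·0.8686) ≈ 0.0507
After 'pass': P(supplier A) = 0.3·0.0507 / (0.3·0.0507 + 0.85·0.9493) ≈ 0.0185

0.0185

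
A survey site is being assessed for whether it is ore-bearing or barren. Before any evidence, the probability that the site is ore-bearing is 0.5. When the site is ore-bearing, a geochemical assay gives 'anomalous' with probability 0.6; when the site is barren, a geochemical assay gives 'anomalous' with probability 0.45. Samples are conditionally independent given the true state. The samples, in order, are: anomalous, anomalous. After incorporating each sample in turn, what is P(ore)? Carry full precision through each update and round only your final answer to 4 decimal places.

After 'anomalous': P(ore) = 0.6·0.5000 / (0.6·0.5000 + 0.45·0.5000) ≈ 0.5714
After 'anomalous': P(ore) = 0.6·0.5714 / (0.6·0.5714 + 0.45·0.4286) ≈ 0.6400

0.6400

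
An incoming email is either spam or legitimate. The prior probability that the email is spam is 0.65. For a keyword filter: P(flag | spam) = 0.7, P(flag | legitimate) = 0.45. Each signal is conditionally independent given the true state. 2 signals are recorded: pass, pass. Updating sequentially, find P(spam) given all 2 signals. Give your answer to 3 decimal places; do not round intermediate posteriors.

After 'pass': P(spam) = 0.3·0.6500 / (0.3·0.6500 + 0.55·0.3500) ≈ 0.5032
After 'pass': P(spam) = 0.3·0.5032 / (0.3·0.5032 + 0.55·0.4968) ≈ 0.3559

0.356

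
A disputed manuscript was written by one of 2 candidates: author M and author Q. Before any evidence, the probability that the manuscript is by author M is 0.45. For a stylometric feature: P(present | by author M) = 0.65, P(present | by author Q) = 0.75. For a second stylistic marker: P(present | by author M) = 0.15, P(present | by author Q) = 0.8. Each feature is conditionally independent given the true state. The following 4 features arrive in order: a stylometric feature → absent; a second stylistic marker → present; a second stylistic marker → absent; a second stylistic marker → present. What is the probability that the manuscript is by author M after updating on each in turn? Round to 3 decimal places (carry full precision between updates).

After a stylometric feature='absent': P(author M) = 0.35·0.4500 / (0.35·0.4500 + 0.25·0.5500) ≈ 0.5339
After a second stylistic marker='present': P(author M) = 0.15·0.5339 / (0.15·0.5339 + 0.8·0.4661) ≈ 0.1768
After a second stylistic marker='absent': P(author M) = 0.85·0.1768 / (0.85·0.1768 + 0.2·0.8232) ≈ 0.4772
After a second stylistic marker='present': P(author M) = 0.15·0.4772 / (0.15·0.4772 + 0.8·0.5228) ≈ 0.1461

0.146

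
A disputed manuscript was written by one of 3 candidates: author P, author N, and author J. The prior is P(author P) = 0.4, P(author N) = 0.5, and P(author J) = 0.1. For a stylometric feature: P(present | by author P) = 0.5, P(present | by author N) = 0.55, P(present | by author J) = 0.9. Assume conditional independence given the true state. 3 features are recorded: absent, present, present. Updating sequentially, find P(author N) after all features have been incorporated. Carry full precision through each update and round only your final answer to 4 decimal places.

0.5395

After 'absent': normaliser = 0.5·0.4000 + 0.45·0.5000 + 0.1·0.1000; P(author P) ≈ 0.4598, P(author N) ≈ 0.5172, P(author J) ≈ 0.0230
After 'present': normaliser = 0.5·0.4598 + 0.55·0.5172 + 0.9·0.0230; P(author P) ≈ 0.4296, P(author N) ≈ 0.5317, P(author J) ≈ 0.0387
After 'present': normaliser = 0.5·0.4296 + 0.55·0.5317 + 0.9·0.0387; P(author P) ≈ 0.3963, P(author N) ≈ 0.5395, P(author J) ≈ 0.0642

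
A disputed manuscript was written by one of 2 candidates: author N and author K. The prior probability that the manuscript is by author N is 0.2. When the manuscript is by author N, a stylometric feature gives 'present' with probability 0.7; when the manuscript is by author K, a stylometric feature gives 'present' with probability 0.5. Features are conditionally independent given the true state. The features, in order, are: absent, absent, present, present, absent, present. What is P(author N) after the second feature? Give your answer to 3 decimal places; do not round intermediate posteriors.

After 'absent': P(author N) = 0.3·0.2000 / (0.3·0.2000 + 0.5·0.8000) ≈ 0.1304
After 'absent': P(author N) = 0.3·0.1304 / (0.3·0.1304 + 0.5·0.8696) ≈ 0.0826

0.083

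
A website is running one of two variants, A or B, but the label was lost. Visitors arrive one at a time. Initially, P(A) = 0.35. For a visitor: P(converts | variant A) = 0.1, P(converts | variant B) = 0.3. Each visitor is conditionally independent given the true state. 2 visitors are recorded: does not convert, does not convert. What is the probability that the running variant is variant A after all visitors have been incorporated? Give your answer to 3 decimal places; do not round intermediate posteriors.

0.471

After 'does not convert': P(A) = 0.9·0.3500 / (0.9·0.3500 + 0.7·0.6500) ≈ 0.4091
After 'does not convert': P(A) = 0.9·0.4091 / (0.9·0.4091 + 0.7·0.5909) ≈ 0.4709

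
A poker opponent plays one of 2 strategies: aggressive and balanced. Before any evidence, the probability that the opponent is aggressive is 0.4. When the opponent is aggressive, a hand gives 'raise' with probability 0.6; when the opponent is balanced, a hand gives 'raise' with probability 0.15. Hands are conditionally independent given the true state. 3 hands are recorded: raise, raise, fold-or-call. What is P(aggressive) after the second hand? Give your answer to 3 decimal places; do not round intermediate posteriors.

0.914

After 'raise': P(aggressive) = 0.6·0.4000 / (0.6·0.4000 + 0.15·0.6000) ≈ 0.7273
After 'raise': P(aggressive) = 0.6·0.7273 / (0.6·0.7273 + 0.15·0.2727) ≈ 0.9143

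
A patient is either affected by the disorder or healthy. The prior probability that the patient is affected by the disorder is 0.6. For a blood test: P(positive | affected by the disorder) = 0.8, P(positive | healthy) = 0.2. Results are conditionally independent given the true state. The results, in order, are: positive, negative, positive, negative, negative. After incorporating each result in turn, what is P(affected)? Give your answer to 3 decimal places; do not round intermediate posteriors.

0.273

After 'positive': P(affected) = 0.8·0.6000 / (0.8·0.6000 + 0.2·0.4000) ≈ 0.8571
After 'negative': P(affected) = 0.2·0.8571 / (0.2·0.8571 + 0.8·0.1429) ≈ 0.6000
After 'positive': P(affected) = 0.8·0.6000 / (0.8·0.6000 + 0.2·0.4000) ≈ 0.8571
After 'negative': P(affected) = 0.2·0.8571 / (0.2·0.8571 + 0.8·0.1429) ≈ 0.6000
After 'negative': P(affected) = 0.2·0.6000 / (0.2·0.6000 + 0.8·0.4000) ≈ 0.2727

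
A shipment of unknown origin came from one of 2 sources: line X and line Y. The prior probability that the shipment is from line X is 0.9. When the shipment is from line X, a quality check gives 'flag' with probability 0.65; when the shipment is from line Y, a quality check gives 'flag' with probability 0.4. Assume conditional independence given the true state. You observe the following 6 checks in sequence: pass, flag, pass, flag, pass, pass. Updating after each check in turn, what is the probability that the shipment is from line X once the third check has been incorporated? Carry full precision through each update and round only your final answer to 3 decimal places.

0.833

After 'pass': P(line X) = 0.35·0.9000 / (0.35·0.9000 + 0.6·0.1000) ≈ 0.8400
After 'flag': P(line X) = 0.65·0.8400 / (0.65·0.8400 + 0.4·0.1600) ≈ 0.8951
After 'pass': P(line X) = 0.35·0.8951 / (0.35·0.8951 + 0.6·0.1049) ≈ 0.8327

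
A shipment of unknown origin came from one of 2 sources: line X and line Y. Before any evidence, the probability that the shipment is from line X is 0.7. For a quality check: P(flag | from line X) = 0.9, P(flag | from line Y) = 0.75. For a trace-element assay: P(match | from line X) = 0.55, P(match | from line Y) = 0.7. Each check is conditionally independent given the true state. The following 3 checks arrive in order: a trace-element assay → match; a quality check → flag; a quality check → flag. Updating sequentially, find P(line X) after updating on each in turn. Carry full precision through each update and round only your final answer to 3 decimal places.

After a trace-element assay='match': P(line X) = 0.55·0.7000 / (0.55·0.7000 + 0.7·0.3000) ≈ 0.6471
After a quality check='flag': P(line X) = 0.9·0.6471 / (0.9·0.6471 + 0.75·0.3529) ≈ 0.6875
After a quality check='flag': P(line X) = 0.9·0.6875 / (0.9·0.6875 + 0.75·0.3125) ≈ 0.7253

0.725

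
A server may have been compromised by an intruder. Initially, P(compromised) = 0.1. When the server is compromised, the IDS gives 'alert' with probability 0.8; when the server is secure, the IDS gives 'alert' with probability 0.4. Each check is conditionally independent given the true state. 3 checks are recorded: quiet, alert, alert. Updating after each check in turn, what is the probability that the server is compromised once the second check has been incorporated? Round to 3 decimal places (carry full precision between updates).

Apply Bayes' rule sequentially, carrying P(compromised) forward.
After 'quiet': P(compromised) = 0.2·0.1000 / (0.2·0.1000 + 0.6·0.9000) ≈ 0.0357
After 'alert': P(compromised) = 0.8·0.0357 / (0.8·0.0357 + 0.4·0.9643) ≈ 0.0690

0.069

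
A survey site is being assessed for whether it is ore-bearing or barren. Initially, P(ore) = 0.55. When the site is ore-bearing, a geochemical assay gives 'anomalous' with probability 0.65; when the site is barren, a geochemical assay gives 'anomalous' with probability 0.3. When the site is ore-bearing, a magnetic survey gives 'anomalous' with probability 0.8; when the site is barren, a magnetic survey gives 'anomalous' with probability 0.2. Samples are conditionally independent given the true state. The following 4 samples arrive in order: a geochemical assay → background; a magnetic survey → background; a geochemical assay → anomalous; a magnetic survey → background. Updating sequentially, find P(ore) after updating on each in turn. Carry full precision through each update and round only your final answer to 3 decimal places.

After a geochemical assay='background': P(ore) = 0.35·0.5500 / (0.35·0.5500 + 0.7·0.4500) ≈ 0.3793
After a magnetic survey='background': P(ore) = 0.2·0.3793 / (0.2·0.3793 + 0.8·0.6207) ≈ 0.1325
After a geochemical assay='anomalous': P(ore) = 0.65·0.1325 / (0.65·0.1325 + 0.3·0.8675) ≈ 0.2487
After a magnetic survey='background': P(ore) = 0.2·0.2487 / (0.2·0.2487 + 0.8·0.7513) ≈ 0.0764

0.076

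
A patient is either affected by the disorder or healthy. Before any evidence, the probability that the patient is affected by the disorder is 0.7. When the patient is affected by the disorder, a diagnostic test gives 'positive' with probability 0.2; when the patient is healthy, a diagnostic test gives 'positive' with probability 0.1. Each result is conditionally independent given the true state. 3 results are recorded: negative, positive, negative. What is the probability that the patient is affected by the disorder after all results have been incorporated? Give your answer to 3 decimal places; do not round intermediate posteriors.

After 'negative': P(affected) = 0.8·0.7000 / (0.8·0.7000 + 0.9·0.3000) ≈ 0.6747
After 'positive': P(affected) = 0.2·0.6747 / (0.2·0.6747 + 0.1·0.3253) ≈ 0.8058
After 'negative': P(affected) = 0.8·0.8058 / (0.8·0.8058 + 0.9·0.1942) ≈ 0.7867

0.787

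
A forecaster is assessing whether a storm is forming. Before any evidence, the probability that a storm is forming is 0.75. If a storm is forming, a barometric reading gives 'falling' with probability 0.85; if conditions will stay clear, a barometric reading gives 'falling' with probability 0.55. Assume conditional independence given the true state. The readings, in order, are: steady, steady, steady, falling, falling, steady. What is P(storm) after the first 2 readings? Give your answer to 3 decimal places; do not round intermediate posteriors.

0.250

After 'steady': P(storm) = 0.15·0.7500 / (0.15·0.7500 + 0.45·0.2500) ≈ 0.5000
After 'steady': P(storm) = 0.15·0.5000 / (0.15·0.5000 + 0.45·0.5000) ≈ 0.2500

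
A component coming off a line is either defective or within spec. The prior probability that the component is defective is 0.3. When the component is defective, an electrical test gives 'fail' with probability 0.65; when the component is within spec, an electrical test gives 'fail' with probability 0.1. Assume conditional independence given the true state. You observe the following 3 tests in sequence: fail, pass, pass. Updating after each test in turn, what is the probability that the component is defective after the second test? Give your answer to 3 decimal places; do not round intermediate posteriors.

Apply Bayes' rule sequentially, carrying P(defective) forward.
After 'fail': P(defective) = 0.65·0.3000 / (0.65·0.3000 + 0.1·0.7000) ≈ 0.7358
After 'pass': P(defective) = 0.35·0.7358 / (0.35·0.7358 + 0.9·0.2642) ≈ 0.5200

0.520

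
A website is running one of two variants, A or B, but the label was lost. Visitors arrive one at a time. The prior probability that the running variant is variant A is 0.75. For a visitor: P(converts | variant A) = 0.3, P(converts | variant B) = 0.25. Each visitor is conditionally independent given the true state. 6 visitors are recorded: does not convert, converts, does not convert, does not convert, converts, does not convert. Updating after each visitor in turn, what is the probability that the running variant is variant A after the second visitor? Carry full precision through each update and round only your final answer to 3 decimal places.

After 'does not convert': P(A) = 0.7·0.7500 / (0.7·0.7500 + 0.75·0.2500) ≈ 0.7368
After 'converts': P(A) = 0.3·0.7368 / (0.3·0.7368 + 0.25·0.2632) ≈ 0.7706

0.771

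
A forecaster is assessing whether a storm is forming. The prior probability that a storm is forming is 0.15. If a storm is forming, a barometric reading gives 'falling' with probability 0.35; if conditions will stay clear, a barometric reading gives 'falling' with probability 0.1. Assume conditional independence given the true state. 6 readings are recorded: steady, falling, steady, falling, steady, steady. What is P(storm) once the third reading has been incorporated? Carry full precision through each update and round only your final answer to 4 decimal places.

0.2437

After 'steady': P(storm) = 0.65·0.1500 / (0.65·0.1500 + 0.9·0.8500) ≈ 0.1130
After 'falling': P(storm) = 0.35·0.1130 / (0.35·0.1130 + 0.1·0.8870) ≈ 0.3085
After 'steady': P(storm) = 0.65·0.3085 / (0.65·0.3085 + 0.9·0.6915) ≈ 0.2437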